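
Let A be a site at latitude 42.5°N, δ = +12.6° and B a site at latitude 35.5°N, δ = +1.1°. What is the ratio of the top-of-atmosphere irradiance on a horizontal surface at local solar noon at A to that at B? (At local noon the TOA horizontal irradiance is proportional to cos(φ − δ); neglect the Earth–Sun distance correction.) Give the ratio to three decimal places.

1.051

A: cos θ_z = cos(42.5° − (12.6°)) = 0.8669.
B: cos θ_z = cos(35.5° − (1.1°)) = 0.8251.
Ratio A/B = 0.8669 / 0.8251 = 1.0507.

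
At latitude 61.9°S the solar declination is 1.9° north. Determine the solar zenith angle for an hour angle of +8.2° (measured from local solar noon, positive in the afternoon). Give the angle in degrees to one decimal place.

With φ = -61.9°, δ = 1.9°, H = 8.20°: sin φ sin δ = -0.0292, cos φ cos δ cos H = 0.4659, so cos θ_z = 0.4367.
θ_z = arccos(0.4367) = 64.11°.

64.1°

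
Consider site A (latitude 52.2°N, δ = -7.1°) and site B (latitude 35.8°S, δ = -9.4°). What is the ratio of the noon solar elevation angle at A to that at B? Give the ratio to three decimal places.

A: 90° − |52.2 − (-7.1)| = 30.70°.
B: 90° − |-35.8 − (-9.4)| = 63.60°.
Ratio A/B = 30.7000 / 63.6000 = 0.4827.

0.483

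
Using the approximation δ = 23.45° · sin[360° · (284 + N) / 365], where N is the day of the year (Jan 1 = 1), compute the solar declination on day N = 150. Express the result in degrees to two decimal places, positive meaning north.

360 × (284 + 150) / 365 = 428.055°; sin(428.055°) = 0.9275.
δ = 23.45 × 0.9275 = 21.750° ≈ +21.75°.

+21.75°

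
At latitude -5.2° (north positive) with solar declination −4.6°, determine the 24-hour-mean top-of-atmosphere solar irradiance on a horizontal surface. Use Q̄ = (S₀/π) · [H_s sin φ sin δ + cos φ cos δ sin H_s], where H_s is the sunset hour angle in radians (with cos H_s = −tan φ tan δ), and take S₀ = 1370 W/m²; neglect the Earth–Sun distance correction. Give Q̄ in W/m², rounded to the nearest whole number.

438 W/m²

The sunset hour angle satisfies cos H_s = −tan φ tan δ = -0.0073, giving H_s = 90.42°. In radians, H_s = 1.5781.
H_s sin φ sin δ = 1.5781 × -0.0906 × -0.0802 = 0.0115.
cos φ cos δ sin H_s = 0.9959 × 0.9968 × 1.0000 = 0.9927.
Q̄ = (1370/π) × (0.0115 + 0.9927) = 436.08 × 1.0042 = 437.91 W/m².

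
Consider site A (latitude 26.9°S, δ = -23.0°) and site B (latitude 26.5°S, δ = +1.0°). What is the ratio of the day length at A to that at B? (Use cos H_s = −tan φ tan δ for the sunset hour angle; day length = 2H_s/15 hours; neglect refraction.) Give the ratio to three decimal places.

A: H_s = arccos(−tan -26.9° · tan -23.0°) = 102.44°, so 2H_s/15 = 13.6587 h.
B: H_s = arccos(−tan -26.5° · tan 1.0°) = 89.50°, so 2H_s/15 = 11.9333 h.
Ratio A/B = 13.6587 / 11.9333 = 1.1446.

1.145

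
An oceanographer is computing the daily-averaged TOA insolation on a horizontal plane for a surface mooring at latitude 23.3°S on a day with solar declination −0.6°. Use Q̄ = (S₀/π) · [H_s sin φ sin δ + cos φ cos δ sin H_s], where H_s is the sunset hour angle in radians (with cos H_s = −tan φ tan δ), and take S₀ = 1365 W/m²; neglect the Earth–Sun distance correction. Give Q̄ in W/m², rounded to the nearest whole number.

cos H_s = −tan(-23.3°) · tan(-0.6°) = -0.0045, so H_s = arccos(-0.0045) = 90.26°. In radians, H_s = 1.5753.
H_s sin φ sin δ = 1.5753 × -0.3955 × -0.0105 = 0.0065.
cos φ cos δ sin H_s = 0.9184 × 0.9999 × 1.0000 = 0.9183.
Q̄ = (1365/π) × (0.0065 + 0.9183) = 434.49 × 0.9248 = 401.82 W/m².

402 W/m²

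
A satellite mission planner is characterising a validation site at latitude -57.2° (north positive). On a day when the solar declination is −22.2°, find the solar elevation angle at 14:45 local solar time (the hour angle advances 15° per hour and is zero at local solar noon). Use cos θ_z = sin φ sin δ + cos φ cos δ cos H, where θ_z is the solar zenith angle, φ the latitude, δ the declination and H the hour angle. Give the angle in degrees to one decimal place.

Hour angle H = 15° × (14.75 − 12) = 41.25°.
cos θ_z = sin(-57.2°) sin(-22.2°) + cos(-57.2°) cos(-22.2°) cos(41.25°) = 0.3176 + 0.3771 = 0.6947.
θ_z = arccos(0.6947) = 46.00°, so the elevation is 90° − 46.00° = 44.00°.

44.0°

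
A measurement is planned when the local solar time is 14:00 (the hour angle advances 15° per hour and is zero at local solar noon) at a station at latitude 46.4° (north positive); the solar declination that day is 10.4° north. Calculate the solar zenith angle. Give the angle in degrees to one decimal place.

44.1°

Hour angle H = 15° × (14 − 12) = 30.00°.
cos θ_z = sin(46.4°) sin(10.4°) + cos(46.4°) cos(10.4°) cos(30.00°) = 0.1307 + 0.5874 = 0.7181.
θ_z = arccos(0.7181) = 44.10°.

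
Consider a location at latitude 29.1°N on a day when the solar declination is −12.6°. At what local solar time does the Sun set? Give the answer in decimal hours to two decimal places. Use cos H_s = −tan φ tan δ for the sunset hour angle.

−tan φ tan δ = −(0.5566)(-0.2235) = 0.1244; H_s = arccos(0.1244) = 82.85°.
Sunset is at 12 + H_s/15 = 12 + 5.523 = 17.523 h local solar time.

17.52 h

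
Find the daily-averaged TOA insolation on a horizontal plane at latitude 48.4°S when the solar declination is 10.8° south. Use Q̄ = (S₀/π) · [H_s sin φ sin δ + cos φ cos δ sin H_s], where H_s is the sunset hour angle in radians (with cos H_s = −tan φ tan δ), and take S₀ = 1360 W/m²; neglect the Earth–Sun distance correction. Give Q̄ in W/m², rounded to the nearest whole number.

384 W/m²

The sunset hour angle satisfies cos H_s = −tan φ tan δ = -0.2149, giving H_s = 102.41°. In radians, H_s = 1.7874.
H_s sin φ sin δ = 1.7874 × -0.7478 × -0.1874 = 0.2505.
cos φ cos δ sin H_s = 0.6639 × 0.9823 × 0.9766 = 0.6369.
Q̄ = (1360/π) × (0.2505 + 0.6369) = 432.90 × 0.8874 = 384.16 W/m².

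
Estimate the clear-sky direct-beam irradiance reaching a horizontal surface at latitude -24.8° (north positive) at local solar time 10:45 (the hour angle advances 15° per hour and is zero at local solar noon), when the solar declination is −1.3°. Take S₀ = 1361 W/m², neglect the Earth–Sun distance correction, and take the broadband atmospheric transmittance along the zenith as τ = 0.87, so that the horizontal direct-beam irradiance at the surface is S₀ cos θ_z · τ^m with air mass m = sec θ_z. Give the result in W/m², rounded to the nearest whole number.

Hour angle H = 15° × (10.75 − 12) = -18.75°.
cos θ_z = sin φ sin δ + cos φ cos δ cos H = (-0.4195)(-0.0227) + (0.9078)(0.9997)(0.9469) = 0.8689.
Air mass m = 1/cos θ_z = 1/0.8689 = 1.151; τ^m = 0.87^1.151 = 0.8519.
Surface direct beam = 1361 × 0.8689 × 0.8519 = 1007.43 W/m².

1007 W/m²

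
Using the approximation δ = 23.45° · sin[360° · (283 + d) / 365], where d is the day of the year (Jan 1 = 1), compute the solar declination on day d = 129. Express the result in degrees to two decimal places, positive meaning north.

+16.97°

360 × (283 + 129) / 365 = 406.356°; sin(406.356°) = 0.7236.
δ = 23.45 × 0.7236 = 16.968° ≈ +16.97°.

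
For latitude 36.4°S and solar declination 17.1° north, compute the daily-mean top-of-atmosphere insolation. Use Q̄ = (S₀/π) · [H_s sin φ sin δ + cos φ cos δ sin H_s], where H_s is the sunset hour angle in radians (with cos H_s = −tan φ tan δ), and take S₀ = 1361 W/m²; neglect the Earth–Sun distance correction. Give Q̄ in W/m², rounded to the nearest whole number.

The sunset hour angle satisfies cos H_s = −tan φ tan δ = 0.2268, giving H_s = 76.89°. In radians, H_s = 1.3420.
H_s sin φ sin δ = 1.3420 × -0.5934 × 0.2940 = -0.2341.
cos φ cos δ sin H_s = 0.8049 × 0.9558 × 0.9739 = 0.7492.
Q̄ = (1361/π) × (-0.2341 + 0.7492) = 433.22 × 0.5151 = 223.15 W/m².

223 W/m²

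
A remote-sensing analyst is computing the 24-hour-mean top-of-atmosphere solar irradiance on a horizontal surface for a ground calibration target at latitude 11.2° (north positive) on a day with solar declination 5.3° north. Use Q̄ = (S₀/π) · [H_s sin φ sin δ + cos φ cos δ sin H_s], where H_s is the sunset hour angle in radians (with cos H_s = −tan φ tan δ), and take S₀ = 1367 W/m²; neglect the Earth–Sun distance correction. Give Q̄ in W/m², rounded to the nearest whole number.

cos H_s = −tan(11.2°) · tan(5.3°) = -0.0184, so H_s = arccos(-0.0184) = 91.05°. In radians, H_s = 1.5891.
H_s sin φ sin δ = 1.5891 × 0.1942 × 0.0924 = 0.0285.
cos φ cos δ sin H_s = 0.9810 × 0.9957 × 0.9998 = 0.9766.
Q̄ = (1367/π) × (0.0285 + 0.9766) = 435.13 × 1.0051 = 437.35 W/m².

437 W/m²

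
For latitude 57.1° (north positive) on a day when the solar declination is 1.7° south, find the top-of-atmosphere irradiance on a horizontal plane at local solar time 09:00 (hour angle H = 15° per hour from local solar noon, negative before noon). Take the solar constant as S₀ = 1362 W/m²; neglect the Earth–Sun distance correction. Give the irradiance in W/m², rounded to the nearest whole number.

Hour angle H = 15° × (9 − 12) = -45.00°.
With φ = 57.1°, δ = -1.7°, H = -45.00°: sin φ sin δ = -0.0249, cos φ cos δ cos H = 0.3839, so cos θ_z = 0.3590.
Top-of-atmosphere irradiance = S₀ cos θ_z = 1362 × 0.3590 = 488.96 W/m².

489 W/m²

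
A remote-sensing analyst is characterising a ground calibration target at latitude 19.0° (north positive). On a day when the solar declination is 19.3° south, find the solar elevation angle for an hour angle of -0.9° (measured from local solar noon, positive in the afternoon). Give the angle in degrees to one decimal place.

51.7°

cos θ_z = sin φ sin δ + cos φ cos δ cos H = (0.3256)(-0.3305) + (0.9455)(0.9438)(0.9999) = 0.7847.
θ_z = arccos(0.7847) = 38.31°, so the elevation is 90° − 38.31° = 51.69°.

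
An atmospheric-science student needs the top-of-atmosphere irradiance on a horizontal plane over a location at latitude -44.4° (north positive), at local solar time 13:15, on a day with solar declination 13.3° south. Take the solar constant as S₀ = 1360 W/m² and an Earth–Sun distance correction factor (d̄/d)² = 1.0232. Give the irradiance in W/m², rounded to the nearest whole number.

1140 W/m²

Hour angle H = 15° × (13.25 − 12) = 18.75°.
With φ = -44.4°, δ = -13.3°, H = 18.75°: sin φ sin δ = 0.1610, cos φ cos δ cos H = 0.6584, so cos θ_z = 0.8194.
Top-of-atmosphere irradiance = S₀ (d̄/d)² cos θ_z = 1360 × 1.0232 × 0.8194 = 1140.24 W/m².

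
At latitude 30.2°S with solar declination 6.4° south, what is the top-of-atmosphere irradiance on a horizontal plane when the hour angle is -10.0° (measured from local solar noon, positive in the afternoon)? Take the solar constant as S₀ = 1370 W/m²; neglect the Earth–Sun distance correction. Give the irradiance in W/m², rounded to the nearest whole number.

1236 W/m²

cos θ_z = sin φ sin δ + cos φ cos δ cos H = (-0.5030)(-0.1115) + (0.8643)(0.9938)(0.9848) = 0.9020.
Top-of-atmosphere irradiance = S₀ cos θ_z = 1370 × 0.9020 = 1235.74 W/m².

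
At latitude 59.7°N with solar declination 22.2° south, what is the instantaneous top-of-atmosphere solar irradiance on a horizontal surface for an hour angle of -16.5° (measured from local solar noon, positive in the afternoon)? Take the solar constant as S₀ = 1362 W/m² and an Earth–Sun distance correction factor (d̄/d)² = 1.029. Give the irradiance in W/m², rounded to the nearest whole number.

171 W/m²

cos θ_z = sin φ sin δ + cos φ cos δ cos H = (0.8634)(-0.3778) + (0.5045)(0.9259)(0.9588) = 0.1217.
Top-of-atmosphere irradiance = S₀ (d̄/d)² cos θ_z = 1362 × 1.029 × 0.1217 = 170.56 W/m².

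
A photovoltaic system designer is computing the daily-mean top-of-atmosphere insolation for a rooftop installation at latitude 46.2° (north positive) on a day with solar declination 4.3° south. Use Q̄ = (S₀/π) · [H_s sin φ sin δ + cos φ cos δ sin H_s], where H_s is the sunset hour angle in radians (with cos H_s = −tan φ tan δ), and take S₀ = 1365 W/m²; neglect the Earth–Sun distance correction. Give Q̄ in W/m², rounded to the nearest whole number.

264 W/m²

cos H_s = −tan(46.2°) · tan(-4.3°) = 0.0784, so H_s = arccos(0.0784) = 85.50°. In radians, H_s = 1.4923.
H_s sin φ sin δ = 1.4923 × 0.7218 × -0.0750 = -0.0808.
cos φ cos δ sin H_s = 0.6921 × 0.9972 × 0.9969 = 0.6880.
Q̄ = (1365/π) × (-0.0808 + 0.6880) = 434.49 × 0.6072 = 263.82 W/m².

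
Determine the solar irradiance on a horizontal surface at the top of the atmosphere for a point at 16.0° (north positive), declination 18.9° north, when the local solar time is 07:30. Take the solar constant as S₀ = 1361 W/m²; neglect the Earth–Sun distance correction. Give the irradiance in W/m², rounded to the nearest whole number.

595 W/m²

Hour angle H = 15° × (7.5 − 12) = -67.50°.
With φ = 16.0°, δ = 18.9°, H = -67.50°: sin φ sin δ = 0.0893, cos φ cos δ cos H = 0.3480, so cos θ_z = 0.4373.
Top-of-atmosphere irradiance = S₀ cos θ_z = 1361 × 0.4373 = 595.17 W/m².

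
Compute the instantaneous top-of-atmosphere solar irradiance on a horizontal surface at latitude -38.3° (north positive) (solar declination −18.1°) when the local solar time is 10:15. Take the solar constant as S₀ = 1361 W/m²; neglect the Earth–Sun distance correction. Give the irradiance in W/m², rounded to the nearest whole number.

1173 W/m²

Hour angle H = 15° × (10.25 − 12) = -26.25°.
cos θ_z = sin φ sin δ + cos φ cos δ cos H = (-0.6198)(-0.3107) + (0.7848)(0.9505)(0.8969) = 0.8616.
Top-of-atmosphere irradiance = S₀ cos θ_z = 1361 × 0.8616 = 1172.64 W/m².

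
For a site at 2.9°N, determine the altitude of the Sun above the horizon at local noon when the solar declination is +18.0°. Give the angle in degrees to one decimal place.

74.9°

At local solar noon the hour angle is zero, so the elevation is 90° − |φ − δ| = 90° − |2.9° − (18.0°)| = 90° − 15.1° = 74.9°.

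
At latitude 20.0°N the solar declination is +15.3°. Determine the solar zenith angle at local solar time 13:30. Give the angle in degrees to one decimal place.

21.9°

Hour angle H = 15° × (13.5 − 12) = 22.50°.
cos θ_z = sin φ sin δ + cos φ cos δ cos H = (0.3420)(0.2639) + (0.9397)(0.9646)(0.9239) = 0.9277.
θ_z = arccos(0.9277) = 21.92°.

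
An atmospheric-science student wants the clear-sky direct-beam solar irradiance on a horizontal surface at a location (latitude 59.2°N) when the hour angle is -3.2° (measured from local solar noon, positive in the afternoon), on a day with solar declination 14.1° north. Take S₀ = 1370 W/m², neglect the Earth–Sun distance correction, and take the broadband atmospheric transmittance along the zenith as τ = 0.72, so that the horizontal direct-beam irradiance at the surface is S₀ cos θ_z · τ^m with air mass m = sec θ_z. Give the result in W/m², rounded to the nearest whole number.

606 W/m²

cos θ_z = sin φ sin δ + cos φ cos δ cos H = (0.8590)(0.2436) + (0.5120)(0.9699)(0.9984) = 0.7050.
Air mass m = 1/cos θ_z = 1/0.7050 = 1.418; τ^m = 0.72^1.418 = 0.6276.
Surface direct beam = 1370 × 0.7050 × 0.6276 = 606.17 W/m².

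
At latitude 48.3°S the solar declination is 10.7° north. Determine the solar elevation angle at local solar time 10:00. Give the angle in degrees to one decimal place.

Hour angle H = 15° × (10 − 12) = -30.00°.
With φ = -48.3°, δ = 10.7°, H = -30.00°: sin φ sin δ = -0.1386, cos φ cos δ cos H = 0.5661, so cos θ_z = 0.4275.
θ_z = arccos(0.4275) = 64.69°, so the elevation is 90° − 64.69° = 25.31°.

25.3°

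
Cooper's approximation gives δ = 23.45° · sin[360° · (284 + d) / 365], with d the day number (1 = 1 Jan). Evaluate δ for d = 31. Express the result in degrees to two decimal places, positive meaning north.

-17.78°

360 × (284 + 31) / 365 = 310.685°; sin(310.685°) = -0.7583.
δ = 23.45 × -0.7583 = -17.782° ≈ -17.78°.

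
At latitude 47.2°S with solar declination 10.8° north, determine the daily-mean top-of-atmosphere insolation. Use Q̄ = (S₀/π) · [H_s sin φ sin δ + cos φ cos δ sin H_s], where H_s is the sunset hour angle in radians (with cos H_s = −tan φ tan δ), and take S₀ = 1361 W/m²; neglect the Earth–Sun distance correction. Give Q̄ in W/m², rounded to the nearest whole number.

202 W/m²

The sunset hour angle satisfies cos H_s = −tan φ tan δ = 0.2060, giving H_s = 78.11°. In radians, H_s = 1.3633.
H_s sin φ sin δ = 1.3633 × -0.7337 × 0.1874 = -0.1874.
cos φ cos δ sin H_s = 0.6794 × 0.9823 × 0.9785 = 0.6530.
Q̄ = (1361/π) × (-0.1874 + 0.6530) = 433.22 × 0.4656 = 201.71 W/m².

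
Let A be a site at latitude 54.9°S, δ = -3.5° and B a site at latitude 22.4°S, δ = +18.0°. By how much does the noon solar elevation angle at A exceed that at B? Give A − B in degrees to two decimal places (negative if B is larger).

A: 90° − |-54.9 − (-3.5)| = 38.60°.
B: 90° − |-22.4 − (18.0)| = 49.60°.
A − B = 38.60 − 49.60 = -11.00°.

-11.00°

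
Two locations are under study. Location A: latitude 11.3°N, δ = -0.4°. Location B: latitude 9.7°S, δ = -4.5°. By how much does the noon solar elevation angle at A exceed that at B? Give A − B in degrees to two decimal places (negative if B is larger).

-6.50°

A: 90° − |11.3 − (-0.4)| = 78.30°.
B: 90° − |-9.7 − (-4.5)| = 84.80°.
A − B = 78.30 − 84.80 = -6.50°.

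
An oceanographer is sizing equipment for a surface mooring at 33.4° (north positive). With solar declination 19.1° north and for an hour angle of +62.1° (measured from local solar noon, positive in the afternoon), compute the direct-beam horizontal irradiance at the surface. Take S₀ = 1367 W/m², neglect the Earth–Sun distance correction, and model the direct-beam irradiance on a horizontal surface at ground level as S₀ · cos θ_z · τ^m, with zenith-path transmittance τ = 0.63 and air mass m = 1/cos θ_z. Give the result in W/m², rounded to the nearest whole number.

With φ = 33.4°, δ = 19.1°, H = 62.10°: sin φ sin δ = 0.1801, cos φ cos δ cos H = 0.3691, so cos θ_z = 0.5492.
Air mass m = 1/cos θ_z = 1/0.5492 = 1.821; τ^m = 0.63^1.821 = 0.4311.
Surface direct beam = 1367 × 0.5492 × 0.4311 = 323.65 W/m².

324 W/m²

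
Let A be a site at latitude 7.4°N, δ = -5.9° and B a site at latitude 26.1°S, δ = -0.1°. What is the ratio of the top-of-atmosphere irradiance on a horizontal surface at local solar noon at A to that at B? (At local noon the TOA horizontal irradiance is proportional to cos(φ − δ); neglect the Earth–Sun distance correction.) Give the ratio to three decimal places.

A: cos θ_z = cos(7.4° − (-5.9°)) = 0.9732.
B: cos θ_z = cos(-26.1° − (-0.1°)) = 0.8988.
Ratio A/B = 0.9732 / 0.8988 = 1.0828.

1.083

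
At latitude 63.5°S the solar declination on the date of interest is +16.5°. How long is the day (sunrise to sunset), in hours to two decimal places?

7.14 hours

cos H_s = −tan(-63.5°) · tan(16.5°) = 0.5941, so H_s = arccos(0.5941) = 53.55°.
Day length = 2 H_s / 15° h⁻¹ = 107.10° / 15 = 7.140 h.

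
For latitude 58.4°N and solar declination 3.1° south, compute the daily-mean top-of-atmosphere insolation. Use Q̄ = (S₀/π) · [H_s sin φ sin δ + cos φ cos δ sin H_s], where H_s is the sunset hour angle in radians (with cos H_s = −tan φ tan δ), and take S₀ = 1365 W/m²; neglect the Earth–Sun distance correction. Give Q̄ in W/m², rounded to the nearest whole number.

197 W/m²

cos H_s = −tan(58.4°) · tan(-3.1°) = 0.0880, so H_s = arccos(0.0880) = 84.95°. In radians, H_s = 1.4827.
H_s sin φ sin δ = 1.4827 × 0.8517 × -0.0541 = -0.0683.
cos φ cos δ sin H_s = 0.5240 × 0.9985 × 0.9961 = 0.5212.
Q̄ = (1365/π) × (-0.0683 + 0.5212) = 434.49 × 0.4529 = 196.78 W/m².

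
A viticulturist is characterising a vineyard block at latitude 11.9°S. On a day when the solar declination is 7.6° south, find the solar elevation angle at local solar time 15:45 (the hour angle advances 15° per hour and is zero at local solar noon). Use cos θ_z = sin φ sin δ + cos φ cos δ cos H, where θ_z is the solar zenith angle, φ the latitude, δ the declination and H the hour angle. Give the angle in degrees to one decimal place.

34.5°

Hour angle H = 15° × (15.75 − 12) = 56.25°.
cos θ_z = sin(-11.9°) sin(-7.6°) + cos(-11.9°) cos(-7.6°) cos(56.25°) = 0.0273 + 0.5389 = 0.5662.
θ_z = arccos(0.5662) = 55.51°, so the elevation is 90° − 55.51° = 34.49°.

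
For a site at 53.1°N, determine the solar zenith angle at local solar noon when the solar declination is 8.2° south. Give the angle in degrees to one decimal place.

At local solar noon the hour angle is zero, so the zenith angle is |φ − δ| = |53.1° − (-8.2°)| = 61.3°.

61.3°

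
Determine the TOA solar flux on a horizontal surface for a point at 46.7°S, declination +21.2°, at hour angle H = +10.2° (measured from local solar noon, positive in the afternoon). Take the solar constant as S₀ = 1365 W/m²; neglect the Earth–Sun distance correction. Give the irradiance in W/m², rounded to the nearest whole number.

500 W/m²

cos θ_z = sin(-46.7°) sin(21.2°) + cos(-46.7°) cos(21.2°) cos(10.20°) = -0.2632 + 0.6293 = 0.3661.
Top-of-atmosphere irradiance = S₀ cos θ_z = 1365 × 0.3661 = 499.73 W/m².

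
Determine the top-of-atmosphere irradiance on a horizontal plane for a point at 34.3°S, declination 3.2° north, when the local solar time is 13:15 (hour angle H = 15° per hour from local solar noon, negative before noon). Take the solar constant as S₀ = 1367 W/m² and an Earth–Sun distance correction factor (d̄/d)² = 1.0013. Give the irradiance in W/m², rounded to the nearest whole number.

1026 W/m²

Hour angle H = 15° × (13.25 − 12) = 18.75°.
With φ = -34.3°, δ = 3.2°, H = 18.75°: sin φ sin δ = -0.0315, cos φ cos δ cos H = 0.7810, so cos θ_z = 0.7495.
Top-of-atmosphere irradiance = S₀ (d̄/d)² cos θ_z = 1367 × 1.0013 × 0.7495 = 1025.90 W/m².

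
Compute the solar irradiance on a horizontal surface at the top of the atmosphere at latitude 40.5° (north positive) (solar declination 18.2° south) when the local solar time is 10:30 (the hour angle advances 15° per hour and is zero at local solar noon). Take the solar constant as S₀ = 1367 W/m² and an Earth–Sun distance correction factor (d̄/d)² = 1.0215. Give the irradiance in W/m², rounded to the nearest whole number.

649 W/m²

Hour angle H = 15° × (10.5 − 12) = -22.50°.
cos θ_z = sin φ sin δ + cos φ cos δ cos H = (0.6494)(-0.3123) + (0.7604)(0.9500)(0.9239) = 0.4646.
Top-of-atmosphere irradiance = S₀ (d̄/d)² cos θ_z = 1367 × 1.0215 × 0.4646 = 648.76 W/m².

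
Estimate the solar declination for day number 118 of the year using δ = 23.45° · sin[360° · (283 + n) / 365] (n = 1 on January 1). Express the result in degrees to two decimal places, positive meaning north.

360 × (283 + 118) / 365 = 395.507°; sin(395.507°) = 0.5808.
δ = 23.45 × 0.5808 = 13.620° ≈ +13.62°.

+13.62°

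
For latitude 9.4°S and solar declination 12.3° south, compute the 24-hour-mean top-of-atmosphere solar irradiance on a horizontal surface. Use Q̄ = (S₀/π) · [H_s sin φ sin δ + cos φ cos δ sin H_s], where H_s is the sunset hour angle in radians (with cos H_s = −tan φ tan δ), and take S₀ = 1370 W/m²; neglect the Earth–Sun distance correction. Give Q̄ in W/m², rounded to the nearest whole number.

444 W/m²

cos H_s = −tan(-9.4°) · tan(-12.3°) = -0.0361, so H_s = arccos(-0.0361) = 92.07°. In radians, H_s = 1.6069.
H_s sin φ sin δ = 1.6069 × -0.1633 × -0.2130 = 0.0559.
cos φ cos δ sin H_s = 0.9866 × 0.9770 × 0.9993 = 0.9632.
Q̄ = (1370/π) × (0.0559 + 0.9632) = 436.08 × 1.0191 = 444.41 W/m².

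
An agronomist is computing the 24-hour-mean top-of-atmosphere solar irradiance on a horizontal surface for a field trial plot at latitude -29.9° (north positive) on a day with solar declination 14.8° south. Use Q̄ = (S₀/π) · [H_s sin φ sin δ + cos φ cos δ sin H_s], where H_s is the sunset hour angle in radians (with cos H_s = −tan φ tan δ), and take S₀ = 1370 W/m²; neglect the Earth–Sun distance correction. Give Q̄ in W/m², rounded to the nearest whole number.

−tan φ tan δ = −(-0.5750)(-0.2642) = -0.1519; H_s = arccos(-0.1519) = 98.74°. In radians, H_s = 1.7233.
H_s sin φ sin δ = 1.7233 × -0.4985 × -0.2554 = 0.2194.
cos φ cos δ sin H_s = 0.8669 × 0.9668 × 0.9884 = 0.8284.
Q̄ = (1370/π) × (0.2194 + 0.8284) = 436.08 × 1.0478 = 456.92 W/m².

457 W/m²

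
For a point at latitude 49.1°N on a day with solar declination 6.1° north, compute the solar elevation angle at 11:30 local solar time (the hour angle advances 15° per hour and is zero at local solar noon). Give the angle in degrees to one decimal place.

Hour angle H = 15° × (11.5 − 12) = -7.50°.
With φ = 49.1°, δ = 6.1°, H = -7.50°: sin φ sin δ = 0.0803, cos φ cos δ cos H = 0.6455, so cos θ_z = 0.7258.
θ_z = arccos(0.7258) = 43.46°, so the elevation is 90° − 43.46° = 46.54°.

46.5°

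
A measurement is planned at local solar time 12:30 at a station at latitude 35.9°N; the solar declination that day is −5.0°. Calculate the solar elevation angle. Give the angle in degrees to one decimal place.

48.5°

Hour angle H = 15° × (12.5 − 12) = 7.50°.
cos θ_z = sin(35.9°) sin(-5.0°) + cos(35.9°) cos(-5.0°) cos(7.50°) = -0.0511 + 0.8001 = 0.7490.
θ_z = arccos(0.7490) = 41.50°, so the elevation is 90° − 41.50° = 48.50°.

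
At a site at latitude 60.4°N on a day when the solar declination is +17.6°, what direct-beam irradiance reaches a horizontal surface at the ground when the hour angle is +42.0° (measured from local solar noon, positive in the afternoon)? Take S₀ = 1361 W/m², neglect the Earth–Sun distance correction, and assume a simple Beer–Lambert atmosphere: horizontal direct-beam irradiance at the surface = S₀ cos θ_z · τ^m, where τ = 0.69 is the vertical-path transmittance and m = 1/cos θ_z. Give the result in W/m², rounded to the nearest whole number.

cos θ_z = sin φ sin δ + cos φ cos δ cos H = (0.8695)(0.3024) + (0.4939)(0.9532)(0.7431) = 0.6128.
Air mass m = 1/cos θ_z = 1/0.6128 = 1.632; τ^m = 0.69^1.632 = 0.5458.
Surface direct beam = 1361 × 0.6128 × 0.5458 = 455.21 W/m².

455 W/m²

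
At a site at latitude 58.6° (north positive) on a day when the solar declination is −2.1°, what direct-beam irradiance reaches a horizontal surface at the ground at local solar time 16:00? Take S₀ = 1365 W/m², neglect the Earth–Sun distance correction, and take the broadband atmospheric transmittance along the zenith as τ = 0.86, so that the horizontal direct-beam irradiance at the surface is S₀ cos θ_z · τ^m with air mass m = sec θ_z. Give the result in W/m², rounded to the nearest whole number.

Hour angle H = 15° × (16 − 12) = 60.00°.
cos θ_z = sin φ sin δ + cos φ cos δ cos H = (0.8536)(-0.0366) + (0.5210)(0.9993)(0.5000) = 0.2291.
Air mass m = 1/cos θ_z = 1/0.2291 = 4.365; τ^m = 0.86^4.365 = 0.5177.
Surface direct beam = 1365 × 0.2291 × 0.5177 = 161.90 W/m².

162 W/m²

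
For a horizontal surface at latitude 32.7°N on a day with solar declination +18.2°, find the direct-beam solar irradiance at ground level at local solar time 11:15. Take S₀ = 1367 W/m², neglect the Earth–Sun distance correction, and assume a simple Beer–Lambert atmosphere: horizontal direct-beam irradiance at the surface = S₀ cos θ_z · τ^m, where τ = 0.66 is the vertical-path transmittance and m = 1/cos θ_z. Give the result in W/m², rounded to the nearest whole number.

Hour angle H = 15° × (11.25 − 12) = -11.25°.
cos θ_z = sin φ sin δ + cos φ cos δ cos H = (0.5402)(0.3123) + (0.8415)(0.9500)(0.9808) = 0.9528.
Air mass m = 1/cos θ_z = 1/0.9528 = 1.050; τ^m = 0.66^1.050 = 0.6464.
Surface direct beam = 1367 × 0.9528 × 0.6464 = 841.92 W/m².

842 W/m²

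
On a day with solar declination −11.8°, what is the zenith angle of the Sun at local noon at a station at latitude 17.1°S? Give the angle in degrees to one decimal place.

5.3°

At local solar noon the hour angle is zero, so the zenith angle is |φ − δ| = |-17.1° − (-11.8°)| = 5.3°.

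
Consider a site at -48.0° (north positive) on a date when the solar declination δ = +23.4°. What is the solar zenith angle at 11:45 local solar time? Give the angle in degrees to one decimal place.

Hour angle H = 15° × (11.75 − 12) = -3.75°.
With φ = -48.0°, δ = 23.4°, H = -3.75°: sin φ sin δ = -0.2951, cos φ cos δ cos H = 0.6128, so cos θ_z = 0.3177.
θ_z = arccos(0.3177) = 71.48°.

71.5°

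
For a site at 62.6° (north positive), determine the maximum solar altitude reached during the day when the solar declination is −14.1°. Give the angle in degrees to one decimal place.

13.3°

At local solar noon the hour angle is zero, so the elevation is 90° − |φ − δ| = 90° − |62.6° − (-14.1°)| = 90° − 76.7° = 13.3°.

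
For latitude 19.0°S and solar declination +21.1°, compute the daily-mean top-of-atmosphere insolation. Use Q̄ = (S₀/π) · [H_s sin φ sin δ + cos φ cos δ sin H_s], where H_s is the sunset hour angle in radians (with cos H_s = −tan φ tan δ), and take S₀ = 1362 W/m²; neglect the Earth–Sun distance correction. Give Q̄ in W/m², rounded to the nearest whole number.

306 W/m²

The sunset hour angle satisfies cos H_s = −tan φ tan δ = 0.1329, giving H_s = 82.36°. In radians, H_s = 1.4375.
H_s sin φ sin δ = 1.4375 × -0.3256 × 0.3600 = -0.1685.
cos φ cos δ sin H_s = 0.9455 × 0.9330 × 0.9911 = 0.8743.
Q̄ = (1362/π) × (-0.1685 + 0.8743) = 433.54 × 0.7058 = 305.99 W/m².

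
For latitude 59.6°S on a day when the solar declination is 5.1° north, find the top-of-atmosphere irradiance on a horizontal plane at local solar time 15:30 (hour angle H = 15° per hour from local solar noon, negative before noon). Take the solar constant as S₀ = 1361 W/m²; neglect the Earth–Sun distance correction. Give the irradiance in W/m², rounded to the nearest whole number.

Hour angle H = 15° × (15.5 − 12) = 52.50°.
cos θ_z = sin φ sin δ + cos φ cos δ cos H = (-0.8625)(0.0889) + (0.5060)(0.9960)(0.6088) = 0.2301.
Top-of-atmosphere irradiance = S₀ cos θ_z = 1361 × 0.2301 = 313.17 W/m².

313 W/m²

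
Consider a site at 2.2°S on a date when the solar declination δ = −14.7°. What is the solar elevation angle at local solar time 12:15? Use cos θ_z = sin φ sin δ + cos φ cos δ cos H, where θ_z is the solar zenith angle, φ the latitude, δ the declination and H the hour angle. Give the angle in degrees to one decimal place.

77.0°

Hour angle H = 15° × (12.25 − 12) = 3.75°.
cos θ_z = sin φ sin δ + cos φ cos δ cos H = (-0.0384)(-0.2538) + (0.9993)(0.9673)(0.9979) = 0.9743.
θ_z = arccos(0.9743) = 13.02°, so the elevation is 90° − 13.02° = 76.98°.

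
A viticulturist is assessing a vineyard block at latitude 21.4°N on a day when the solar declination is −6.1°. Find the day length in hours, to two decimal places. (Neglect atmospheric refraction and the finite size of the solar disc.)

cos H_s = −tan(21.4°) · tan(-6.1°) = 0.0419, so H_s = arccos(0.0419) = 87.60°.
Day length = 2 H_s / 15° h⁻¹ = 175.20° / 15 = 11.680 h.

11.68 hours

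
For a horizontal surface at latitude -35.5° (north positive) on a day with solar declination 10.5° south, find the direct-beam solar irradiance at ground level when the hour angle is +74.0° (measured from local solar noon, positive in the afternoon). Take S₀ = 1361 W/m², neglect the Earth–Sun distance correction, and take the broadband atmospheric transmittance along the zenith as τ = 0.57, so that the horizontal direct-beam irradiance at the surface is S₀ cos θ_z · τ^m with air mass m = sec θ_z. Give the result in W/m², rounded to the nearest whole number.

79 W/m²

cos θ_z = sin(-35.5°) sin(-10.5°) + cos(-35.5°) cos(-10.5°) cos(74.00°) = 0.1058 + 0.2206 = 0.3264.
Air mass m = 1/cos θ_z = 1/0.3264 = 3.064; τ^m = 0.57^3.064 = 0.1786.
Surface direct beam = 1361 × 0.3264 × 0.1786 = 79.34 W/m².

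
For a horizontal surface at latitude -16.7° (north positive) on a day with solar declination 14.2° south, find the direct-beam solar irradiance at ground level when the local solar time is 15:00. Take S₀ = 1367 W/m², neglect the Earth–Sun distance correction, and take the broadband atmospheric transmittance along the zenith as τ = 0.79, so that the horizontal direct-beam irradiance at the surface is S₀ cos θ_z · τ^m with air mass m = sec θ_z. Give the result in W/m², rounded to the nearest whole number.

Hour angle H = 15° × (15 − 12) = 45.00°.
cos θ_z = sin(-16.7°) sin(-14.2°) + cos(-16.7°) cos(-14.2°) cos(45.00°) = 0.0705 + 0.6566 = 0.7271.
Air mass m = 1/cos θ_z = 1/0.7271 = 1.375; τ^m = 0.79^1.375 = 0.7232.
Surface direct beam = 1367 × 0.7271 × 0.7232 = 718.82 W/m².

719 W/m²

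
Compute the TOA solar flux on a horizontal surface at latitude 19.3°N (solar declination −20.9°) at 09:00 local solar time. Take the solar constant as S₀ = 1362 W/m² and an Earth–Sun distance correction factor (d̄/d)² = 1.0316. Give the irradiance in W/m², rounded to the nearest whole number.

Hour angle H = 15° × (9 − 12) = -45.00°.
With φ = 19.3°, δ = -20.9°, H = -45.00°: sin φ sin δ = -0.1179, cos φ cos δ cos H = 0.6235, so cos θ_z = 0.5056.
Top-of-atmosphere irradiance = S₀ (d̄/d)² cos θ_z = 1362 × 1.0316 × 0.5056 = 710.39 W/m².

710 W/m²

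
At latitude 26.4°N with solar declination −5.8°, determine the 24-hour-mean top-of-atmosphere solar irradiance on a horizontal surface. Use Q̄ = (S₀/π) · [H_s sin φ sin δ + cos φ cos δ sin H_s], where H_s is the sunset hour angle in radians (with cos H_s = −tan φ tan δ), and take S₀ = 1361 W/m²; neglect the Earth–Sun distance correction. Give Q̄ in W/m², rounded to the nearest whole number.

356 W/m²

−tan φ tan δ = −(0.4964)(-0.1016) = 0.0504; H_s = arccos(0.0504) = 87.11°. In radians, H_s = 1.5204.
H_s sin φ sin δ = 1.5204 × 0.4446 × -0.1011 = -0.0683.
cos φ cos δ sin H_s = 0.8957 × 0.9949 × 0.9987 = 0.8900.
Q̄ = (1361/π) × (-0.0683 + 0.8900) = 433.22 × 0.8217 = 355.98 W/m².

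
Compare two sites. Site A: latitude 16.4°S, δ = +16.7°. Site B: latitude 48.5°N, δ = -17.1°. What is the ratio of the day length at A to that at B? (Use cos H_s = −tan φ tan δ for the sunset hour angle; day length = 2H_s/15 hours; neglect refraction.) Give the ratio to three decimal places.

1.219

A: H_s = arccos(−tan -16.4° · tan 16.7°) = 84.93°, so 2H_s/15 = 11.3240 h.
B: H_s = arccos(−tan 48.5° · tan -17.1°) = 69.65°, so 2H_s/15 = 9.2867 h.
Ratio A/B = 11.3240 / 9.2867 = 1.2194.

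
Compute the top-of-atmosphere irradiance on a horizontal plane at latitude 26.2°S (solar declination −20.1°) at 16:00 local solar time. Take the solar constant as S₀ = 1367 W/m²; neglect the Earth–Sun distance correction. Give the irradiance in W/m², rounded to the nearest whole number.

Hour angle H = 15° × (16 − 12) = 60.00°.
cos θ_z = sin φ sin δ + cos φ cos δ cos H = (-0.4415)(-0.3437) + (0.8973)(0.9391)(0.5000) = 0.5731.
Top-of-atmosphere irradiance = S₀ cos θ_z = 1367 × 0.5731 = 783.43 W/m².

783 W/m²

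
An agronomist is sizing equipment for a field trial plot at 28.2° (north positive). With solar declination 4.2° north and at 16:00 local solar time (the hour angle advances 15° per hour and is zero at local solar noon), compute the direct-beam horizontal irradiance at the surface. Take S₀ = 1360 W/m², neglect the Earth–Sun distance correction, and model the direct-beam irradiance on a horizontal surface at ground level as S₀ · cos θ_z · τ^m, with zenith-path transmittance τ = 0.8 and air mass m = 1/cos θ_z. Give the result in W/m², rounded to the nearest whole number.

Hour angle H = 15° × (16 − 12) = 60.00°.
cos θ_z = sin(28.2°) sin(4.2°) + cos(28.2°) cos(4.2°) cos(60.00°) = 0.0346 + 0.4395 = 0.4741.
Air mass m = 1/cos θ_z = 1/0.4741 = 2.109; τ^m = 0.8^2.109 = 0.6246.
Surface direct beam = 1360 × 0.4741 × 0.6246 = 402.73 W/m².

403 W/m²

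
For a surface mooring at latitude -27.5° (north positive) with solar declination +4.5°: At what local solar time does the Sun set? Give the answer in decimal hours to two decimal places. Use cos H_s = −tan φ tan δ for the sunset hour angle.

17.84 h

−tan φ tan δ = −(-0.5206)(0.0787) = 0.0410; H_s = arccos(0.0410) = 87.65°.
Sunset is at 12 + H_s/15 = 12 + 5.843 = 17.843 h local solar time.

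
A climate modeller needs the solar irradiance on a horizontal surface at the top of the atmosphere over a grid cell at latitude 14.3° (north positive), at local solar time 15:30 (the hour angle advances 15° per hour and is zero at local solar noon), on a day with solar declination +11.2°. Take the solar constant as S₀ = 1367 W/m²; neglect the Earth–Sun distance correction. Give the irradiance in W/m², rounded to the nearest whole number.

Hour angle H = 15° × (15.5 − 12) = 52.50°.
cos θ_z = sin(14.3°) sin(11.2°) + cos(14.3°) cos(11.2°) cos(52.50°) = 0.0480 + 0.5787 = 0.6267.
Top-of-atmosphere irradiance = S₀ cos θ_z = 1367 × 0.6267 = 856.70 W/m².

857 W/m²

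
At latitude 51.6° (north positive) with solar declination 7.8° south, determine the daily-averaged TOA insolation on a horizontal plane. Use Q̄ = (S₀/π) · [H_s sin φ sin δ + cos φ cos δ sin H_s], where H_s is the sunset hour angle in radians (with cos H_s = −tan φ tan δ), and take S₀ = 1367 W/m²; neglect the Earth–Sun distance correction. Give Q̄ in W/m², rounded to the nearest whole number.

199 W/m²

−tan φ tan δ = −(1.2617)(-0.1370) = 0.1729; H_s = arccos(0.1729) = 80.04°. In radians, H_s = 1.3970.
H_s sin φ sin δ = 1.3970 × 0.7837 × -0.1357 = -0.1486.
cos φ cos δ sin H_s = 0.6211 × 0.9907 × 0.9849 = 0.6060.
Q̄ = (1367/π) × (-0.1486 + 0.6060) = 435.13 × 0.4574 = 199.03 W/m².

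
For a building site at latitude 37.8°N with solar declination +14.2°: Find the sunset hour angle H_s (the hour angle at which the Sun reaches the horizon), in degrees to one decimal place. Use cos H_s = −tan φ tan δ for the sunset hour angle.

The sunset hour angle satisfies cos H_s = −tan φ tan δ = -0.1963, giving H_s = 101.32°.

101.3°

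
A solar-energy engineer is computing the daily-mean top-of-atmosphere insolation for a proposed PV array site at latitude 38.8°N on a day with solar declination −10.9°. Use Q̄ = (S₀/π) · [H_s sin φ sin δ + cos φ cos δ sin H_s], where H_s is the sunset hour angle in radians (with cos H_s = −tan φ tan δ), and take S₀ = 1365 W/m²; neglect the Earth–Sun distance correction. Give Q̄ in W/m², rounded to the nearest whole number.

256 W/m²

−tan φ tan δ = −(0.8040)(-0.1926) = 0.1549; H_s = arccos(0.1549) = 81.09°. In radians, H_s = 1.4153.
H_s sin φ sin δ = 1.4153 × 0.6266 × -0.1891 = -0.1677.
cos φ cos δ sin H_s = 0.7793 × 0.9820 × 0.9879 = 0.7560.
Q̄ = (1365/π) × (-0.1677 + 0.7560) = 434.49 × 0.5883 = 255.61 W/m².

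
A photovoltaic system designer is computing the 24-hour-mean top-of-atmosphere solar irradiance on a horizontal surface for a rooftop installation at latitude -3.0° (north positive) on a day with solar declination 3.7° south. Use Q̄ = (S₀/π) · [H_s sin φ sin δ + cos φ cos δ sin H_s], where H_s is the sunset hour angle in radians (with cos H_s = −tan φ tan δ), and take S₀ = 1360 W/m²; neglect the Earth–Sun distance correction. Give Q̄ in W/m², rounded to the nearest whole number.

434 W/m²

The sunset hour angle satisfies cos H_s = −tan φ tan δ = -0.0034, giving H_s = 90.19°. In radians, H_s = 1.5741.
H_s sin φ sin δ = 1.5741 × -0.0523 × -0.0645 = 0.0053.
cos φ cos δ sin H_s = 0.9986 × 0.9979 × 1.0000 = 0.9965.
Q̄ = (1360/π) × (0.0053 + 0.9965) = 432.90 × 1.0018 = 433.68 W/m².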